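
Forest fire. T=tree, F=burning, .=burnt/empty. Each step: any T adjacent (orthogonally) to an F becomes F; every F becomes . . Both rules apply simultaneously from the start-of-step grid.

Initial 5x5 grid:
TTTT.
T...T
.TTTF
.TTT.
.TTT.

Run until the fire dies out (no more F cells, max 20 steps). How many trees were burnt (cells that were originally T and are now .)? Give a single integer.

Step 1: +2 fires, +1 burnt (F count now 2)
Step 2: +2 fires, +2 burnt (F count now 2)
Step 3: +3 fires, +2 burnt (F count now 3)
Step 4: +2 fires, +3 burnt (F count now 2)
Step 5: +1 fires, +2 burnt (F count now 1)
Step 6: +0 fires, +1 burnt (F count now 0)
Fire out after step 6
Initially T: 15, now '.': 20
Total burnt (originally-T cells now '.'): 10

Answer: 10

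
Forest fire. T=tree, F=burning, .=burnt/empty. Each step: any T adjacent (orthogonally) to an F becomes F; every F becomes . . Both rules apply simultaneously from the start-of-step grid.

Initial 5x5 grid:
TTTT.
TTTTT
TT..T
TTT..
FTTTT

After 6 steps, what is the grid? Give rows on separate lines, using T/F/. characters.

Step 1: 2 trees catch fire, 1 burn out
  TTTT.
  TTTTT
  TT..T
  FTT..
  .FTTT
Step 2: 3 trees catch fire, 2 burn out
  TTTT.
  TTTTT
  FT..T
  .FT..
  ..FTT
Step 3: 4 trees catch fire, 3 burn out
  TTTT.
  FTTTT
  .F..T
  ..F..
  ...FT
Step 4: 3 trees catch fire, 4 burn out
  FTTT.
  .FTTT
  ....T
  .....
  ....F
Step 5: 2 trees catch fire, 3 burn out
  .FTT.
  ..FTT
  ....T
  .....
  .....
Step 6: 2 trees catch fire, 2 burn out
  ..FT.
  ...FT
  ....T
  .....
  .....

..FT.
...FT
....T
.....
.....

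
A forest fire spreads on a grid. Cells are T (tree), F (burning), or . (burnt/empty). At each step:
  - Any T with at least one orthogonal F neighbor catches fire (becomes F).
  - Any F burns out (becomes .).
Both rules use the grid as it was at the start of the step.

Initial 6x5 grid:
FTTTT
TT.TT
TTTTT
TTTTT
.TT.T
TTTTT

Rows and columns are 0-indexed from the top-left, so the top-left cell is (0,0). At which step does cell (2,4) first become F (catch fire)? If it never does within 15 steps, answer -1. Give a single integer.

Step 1: cell (2,4)='T' (+2 fires, +1 burnt)
Step 2: cell (2,4)='T' (+3 fires, +2 burnt)
Step 3: cell (2,4)='T' (+3 fires, +3 burnt)
Step 4: cell (2,4)='T' (+4 fires, +3 burnt)
Step 5: cell (2,4)='T' (+4 fires, +4 burnt)
Step 6: cell (2,4)='F' (+4 fires, +4 burnt)
  -> target ignites at step 6
Step 7: cell (2,4)='.' (+3 fires, +4 burnt)
Step 8: cell (2,4)='.' (+2 fires, +3 burnt)
Step 9: cell (2,4)='.' (+1 fires, +2 burnt)
Step 10: cell (2,4)='.' (+0 fires, +1 burnt)
  fire out at step 10

6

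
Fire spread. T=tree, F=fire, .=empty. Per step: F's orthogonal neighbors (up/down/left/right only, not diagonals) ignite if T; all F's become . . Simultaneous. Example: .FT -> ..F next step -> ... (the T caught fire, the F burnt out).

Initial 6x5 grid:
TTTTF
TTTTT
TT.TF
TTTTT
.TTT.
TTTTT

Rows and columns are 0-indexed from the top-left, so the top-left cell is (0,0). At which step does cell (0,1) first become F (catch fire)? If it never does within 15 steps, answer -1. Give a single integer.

Step 1: cell (0,1)='T' (+4 fires, +2 burnt)
Step 2: cell (0,1)='T' (+3 fires, +4 burnt)
Step 3: cell (0,1)='F' (+4 fires, +3 burnt)
  -> target ignites at step 3
Step 4: cell (0,1)='.' (+5 fires, +4 burnt)
Step 5: cell (0,1)='.' (+6 fires, +5 burnt)
Step 6: cell (0,1)='.' (+2 fires, +6 burnt)
Step 7: cell (0,1)='.' (+1 fires, +2 burnt)
Step 8: cell (0,1)='.' (+0 fires, +1 burnt)
  fire out at step 8

3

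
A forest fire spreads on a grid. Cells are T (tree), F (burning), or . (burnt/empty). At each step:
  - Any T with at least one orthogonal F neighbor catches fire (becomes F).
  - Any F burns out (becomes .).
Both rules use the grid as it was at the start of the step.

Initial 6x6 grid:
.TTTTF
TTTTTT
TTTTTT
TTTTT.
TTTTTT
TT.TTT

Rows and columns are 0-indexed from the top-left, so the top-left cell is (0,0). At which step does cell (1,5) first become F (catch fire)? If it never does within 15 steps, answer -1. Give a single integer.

Step 1: cell (1,5)='F' (+2 fires, +1 burnt)
  -> target ignites at step 1
Step 2: cell (1,5)='.' (+3 fires, +2 burnt)
Step 3: cell (1,5)='.' (+3 fires, +3 burnt)
Step 4: cell (1,5)='.' (+4 fires, +3 burnt)
Step 5: cell (1,5)='.' (+4 fires, +4 burnt)
Step 6: cell (1,5)='.' (+6 fires, +4 burnt)
Step 7: cell (1,5)='.' (+5 fires, +6 burnt)
Step 8: cell (1,5)='.' (+2 fires, +5 burnt)
Step 9: cell (1,5)='.' (+2 fires, +2 burnt)
Step 10: cell (1,5)='.' (+1 fires, +2 burnt)
Step 11: cell (1,5)='.' (+0 fires, +1 burnt)
  fire out at step 11

1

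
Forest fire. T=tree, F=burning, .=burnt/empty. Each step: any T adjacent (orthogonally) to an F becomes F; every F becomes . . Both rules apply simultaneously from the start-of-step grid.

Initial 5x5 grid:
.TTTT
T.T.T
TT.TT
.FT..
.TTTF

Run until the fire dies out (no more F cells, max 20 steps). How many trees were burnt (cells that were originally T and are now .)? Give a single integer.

Step 1: +4 fires, +2 burnt (F count now 4)
Step 2: +2 fires, +4 burnt (F count now 2)
Step 3: +1 fires, +2 burnt (F count now 1)
Step 4: +0 fires, +1 burnt (F count now 0)
Fire out after step 4
Initially T: 15, now '.': 17
Total burnt (originally-T cells now '.'): 7

Answer: 7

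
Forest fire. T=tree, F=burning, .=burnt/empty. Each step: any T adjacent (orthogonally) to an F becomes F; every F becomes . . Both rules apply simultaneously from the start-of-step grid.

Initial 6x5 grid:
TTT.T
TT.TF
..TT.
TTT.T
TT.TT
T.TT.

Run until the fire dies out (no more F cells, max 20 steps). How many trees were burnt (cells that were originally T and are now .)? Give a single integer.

Answer: 10

Derivation:
Step 1: +2 fires, +1 burnt (F count now 2)
Step 2: +1 fires, +2 burnt (F count now 1)
Step 3: +1 fires, +1 burnt (F count now 1)
Step 4: +1 fires, +1 burnt (F count now 1)
Step 5: +1 fires, +1 burnt (F count now 1)
Step 6: +2 fires, +1 burnt (F count now 2)
Step 7: +1 fires, +2 burnt (F count now 1)
Step 8: +1 fires, +1 burnt (F count now 1)
Step 9: +0 fires, +1 burnt (F count now 0)
Fire out after step 9
Initially T: 20, now '.': 20
Total burnt (originally-T cells now '.'): 10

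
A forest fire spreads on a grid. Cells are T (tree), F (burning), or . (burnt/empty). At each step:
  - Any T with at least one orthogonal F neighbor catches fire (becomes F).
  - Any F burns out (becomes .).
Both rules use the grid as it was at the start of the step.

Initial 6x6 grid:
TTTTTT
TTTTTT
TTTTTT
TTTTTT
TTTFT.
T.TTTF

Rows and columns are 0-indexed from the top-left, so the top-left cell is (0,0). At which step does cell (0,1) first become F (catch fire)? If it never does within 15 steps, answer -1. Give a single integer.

Step 1: cell (0,1)='T' (+5 fires, +2 burnt)
Step 2: cell (0,1)='T' (+5 fires, +5 burnt)
Step 3: cell (0,1)='T' (+6 fires, +5 burnt)
Step 4: cell (0,1)='T' (+7 fires, +6 burnt)
Step 5: cell (0,1)='T' (+5 fires, +7 burnt)
Step 6: cell (0,1)='F' (+3 fires, +5 burnt)
  -> target ignites at step 6
Step 7: cell (0,1)='.' (+1 fires, +3 burnt)
Step 8: cell (0,1)='.' (+0 fires, +1 burnt)
  fire out at step 8

6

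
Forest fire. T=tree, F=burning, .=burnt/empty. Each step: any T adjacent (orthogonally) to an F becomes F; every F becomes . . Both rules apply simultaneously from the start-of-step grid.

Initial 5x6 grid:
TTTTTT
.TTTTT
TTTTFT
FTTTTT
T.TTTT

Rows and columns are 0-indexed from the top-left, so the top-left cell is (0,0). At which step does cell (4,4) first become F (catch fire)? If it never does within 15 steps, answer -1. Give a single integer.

Step 1: cell (4,4)='T' (+7 fires, +2 burnt)
Step 2: cell (4,4)='F' (+9 fires, +7 burnt)
  -> target ignites at step 2
Step 3: cell (4,4)='.' (+7 fires, +9 burnt)
Step 4: cell (4,4)='.' (+2 fires, +7 burnt)
Step 5: cell (4,4)='.' (+1 fires, +2 burnt)
Step 6: cell (4,4)='.' (+0 fires, +1 burnt)
  fire out at step 6

2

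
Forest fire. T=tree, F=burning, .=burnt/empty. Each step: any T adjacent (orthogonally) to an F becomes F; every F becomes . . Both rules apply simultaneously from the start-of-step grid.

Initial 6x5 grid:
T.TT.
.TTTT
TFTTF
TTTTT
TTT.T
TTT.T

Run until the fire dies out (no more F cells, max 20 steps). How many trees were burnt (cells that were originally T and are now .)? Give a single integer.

Step 1: +7 fires, +2 burnt (F count now 7)
Step 2: +7 fires, +7 burnt (F count now 7)
Step 3: +6 fires, +7 burnt (F count now 6)
Step 4: +2 fires, +6 burnt (F count now 2)
Step 5: +0 fires, +2 burnt (F count now 0)
Fire out after step 5
Initially T: 23, now '.': 29
Total burnt (originally-T cells now '.'): 22

Answer: 22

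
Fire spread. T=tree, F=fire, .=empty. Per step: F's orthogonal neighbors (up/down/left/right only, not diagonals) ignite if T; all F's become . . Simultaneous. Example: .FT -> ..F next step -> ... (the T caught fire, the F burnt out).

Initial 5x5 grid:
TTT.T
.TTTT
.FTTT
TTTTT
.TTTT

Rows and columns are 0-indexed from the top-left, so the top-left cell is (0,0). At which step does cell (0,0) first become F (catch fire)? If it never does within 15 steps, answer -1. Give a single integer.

Step 1: cell (0,0)='T' (+3 fires, +1 burnt)
Step 2: cell (0,0)='T' (+6 fires, +3 burnt)
Step 3: cell (0,0)='F' (+6 fires, +6 burnt)
  -> target ignites at step 3
Step 4: cell (0,0)='.' (+3 fires, +6 burnt)
Step 5: cell (0,0)='.' (+2 fires, +3 burnt)
Step 6: cell (0,0)='.' (+0 fires, +2 burnt)
  fire out at step 6

3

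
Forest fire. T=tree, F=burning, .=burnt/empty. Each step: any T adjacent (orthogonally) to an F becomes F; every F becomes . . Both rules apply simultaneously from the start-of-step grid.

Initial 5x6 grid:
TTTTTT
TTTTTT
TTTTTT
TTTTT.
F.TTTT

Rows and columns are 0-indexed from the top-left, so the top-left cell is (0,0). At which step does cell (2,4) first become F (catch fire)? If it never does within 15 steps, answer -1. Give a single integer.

Step 1: cell (2,4)='T' (+1 fires, +1 burnt)
Step 2: cell (2,4)='T' (+2 fires, +1 burnt)
Step 3: cell (2,4)='T' (+3 fires, +2 burnt)
Step 4: cell (2,4)='T' (+5 fires, +3 burnt)
Step 5: cell (2,4)='T' (+5 fires, +5 burnt)
Step 6: cell (2,4)='F' (+4 fires, +5 burnt)
  -> target ignites at step 6
Step 7: cell (2,4)='.' (+4 fires, +4 burnt)
Step 8: cell (2,4)='.' (+2 fires, +4 burnt)
Step 9: cell (2,4)='.' (+1 fires, +2 burnt)
Step 10: cell (2,4)='.' (+0 fires, +1 burnt)
  fire out at step 10

6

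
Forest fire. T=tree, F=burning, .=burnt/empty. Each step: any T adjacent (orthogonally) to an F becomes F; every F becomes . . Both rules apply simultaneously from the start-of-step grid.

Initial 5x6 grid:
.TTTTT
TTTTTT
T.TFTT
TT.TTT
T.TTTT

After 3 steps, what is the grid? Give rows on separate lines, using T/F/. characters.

Step 1: 4 trees catch fire, 1 burn out
  .TTTTT
  TTTFTT
  T.F.FT
  TT.FTT
  T.TTTT
Step 2: 6 trees catch fire, 4 burn out
  .TTFTT
  TTF.FT
  T....F
  TT..FT
  T.TFTT
Step 3: 7 trees catch fire, 6 burn out
  .TF.FT
  TF...F
  T.....
  TT...F
  T.F.FT

.TF.FT
TF...F
T.....
TT...F
T.F.FT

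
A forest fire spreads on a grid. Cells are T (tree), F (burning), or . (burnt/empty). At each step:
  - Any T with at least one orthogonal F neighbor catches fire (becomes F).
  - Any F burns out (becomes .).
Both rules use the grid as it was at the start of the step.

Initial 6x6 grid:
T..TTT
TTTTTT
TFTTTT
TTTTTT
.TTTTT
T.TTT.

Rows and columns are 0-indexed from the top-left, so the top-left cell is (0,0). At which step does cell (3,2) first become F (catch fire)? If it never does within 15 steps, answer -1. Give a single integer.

Step 1: cell (3,2)='T' (+4 fires, +1 burnt)
Step 2: cell (3,2)='F' (+6 fires, +4 burnt)
  -> target ignites at step 2
Step 3: cell (3,2)='.' (+5 fires, +6 burnt)
Step 4: cell (3,2)='.' (+6 fires, +5 burnt)
Step 5: cell (3,2)='.' (+5 fires, +6 burnt)
Step 6: cell (3,2)='.' (+3 fires, +5 burnt)
Step 7: cell (3,2)='.' (+0 fires, +3 burnt)
  fire out at step 7

2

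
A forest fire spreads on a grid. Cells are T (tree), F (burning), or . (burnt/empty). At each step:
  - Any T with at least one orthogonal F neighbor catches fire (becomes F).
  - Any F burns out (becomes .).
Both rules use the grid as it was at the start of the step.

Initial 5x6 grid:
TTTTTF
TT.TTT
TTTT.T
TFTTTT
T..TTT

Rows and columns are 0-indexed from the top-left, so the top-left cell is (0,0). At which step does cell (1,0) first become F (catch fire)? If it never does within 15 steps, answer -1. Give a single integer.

Step 1: cell (1,0)='T' (+5 fires, +2 burnt)
Step 2: cell (1,0)='T' (+8 fires, +5 burnt)
Step 3: cell (1,0)='F' (+8 fires, +8 burnt)
  -> target ignites at step 3
Step 4: cell (1,0)='.' (+3 fires, +8 burnt)
Step 5: cell (1,0)='.' (+0 fires, +3 burnt)
  fire out at step 5

3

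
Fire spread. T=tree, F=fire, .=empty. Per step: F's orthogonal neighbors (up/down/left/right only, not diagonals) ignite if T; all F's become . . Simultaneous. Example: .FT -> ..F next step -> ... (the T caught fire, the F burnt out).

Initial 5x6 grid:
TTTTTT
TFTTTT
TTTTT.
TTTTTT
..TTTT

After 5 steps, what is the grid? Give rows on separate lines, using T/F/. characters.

Step 1: 4 trees catch fire, 1 burn out
  TFTTTT
  F.FTTT
  TFTTT.
  TTTTTT
  ..TTTT
Step 2: 6 trees catch fire, 4 burn out
  F.FTTT
  ...FTT
  F.FTT.
  TFTTTT
  ..TTTT
Step 3: 5 trees catch fire, 6 burn out
  ...FTT
  ....FT
  ...FT.
  F.FTTT
  ..TTTT
Step 4: 5 trees catch fire, 5 burn out
  ....FT
  .....F
  ....F.
  ...FTT
  ..FTTT
Step 5: 3 trees catch fire, 5 burn out
  .....F
  ......
  ......
  ....FT
  ...FTT

.....F
......
......
....FT
...FTT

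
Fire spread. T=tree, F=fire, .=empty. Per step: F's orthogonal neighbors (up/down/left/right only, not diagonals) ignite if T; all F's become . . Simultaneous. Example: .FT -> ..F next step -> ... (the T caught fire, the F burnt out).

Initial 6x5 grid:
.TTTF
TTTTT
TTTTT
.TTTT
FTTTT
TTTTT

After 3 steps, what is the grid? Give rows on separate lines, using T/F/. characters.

Step 1: 4 trees catch fire, 2 burn out
  .TTF.
  TTTTF
  TTTTT
  .TTTT
  .FTTT
  FTTTT
Step 2: 6 trees catch fire, 4 burn out
  .TF..
  TTTF.
  TTTTF
  .FTTT
  ..FTT
  .FTTT
Step 3: 8 trees catch fire, 6 burn out
  .F...
  TTF..
  TFTF.
  ..FTF
  ...FT
  ..FTT

.F...
TTF..
TFTF.
..FTF
...FT
..FTT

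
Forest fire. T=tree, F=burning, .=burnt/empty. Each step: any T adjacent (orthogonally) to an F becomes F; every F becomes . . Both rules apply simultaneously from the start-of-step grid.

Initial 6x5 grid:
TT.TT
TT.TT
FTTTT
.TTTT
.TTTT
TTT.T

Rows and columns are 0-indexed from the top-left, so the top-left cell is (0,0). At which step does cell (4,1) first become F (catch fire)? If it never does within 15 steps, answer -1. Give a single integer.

Step 1: cell (4,1)='T' (+2 fires, +1 burnt)
Step 2: cell (4,1)='T' (+4 fires, +2 burnt)
Step 3: cell (4,1)='F' (+4 fires, +4 burnt)
  -> target ignites at step 3
Step 4: cell (4,1)='.' (+5 fires, +4 burnt)
Step 5: cell (4,1)='.' (+6 fires, +5 burnt)
Step 6: cell (4,1)='.' (+2 fires, +6 burnt)
Step 7: cell (4,1)='.' (+1 fires, +2 burnt)
Step 8: cell (4,1)='.' (+0 fires, +1 burnt)
  fire out at step 8

3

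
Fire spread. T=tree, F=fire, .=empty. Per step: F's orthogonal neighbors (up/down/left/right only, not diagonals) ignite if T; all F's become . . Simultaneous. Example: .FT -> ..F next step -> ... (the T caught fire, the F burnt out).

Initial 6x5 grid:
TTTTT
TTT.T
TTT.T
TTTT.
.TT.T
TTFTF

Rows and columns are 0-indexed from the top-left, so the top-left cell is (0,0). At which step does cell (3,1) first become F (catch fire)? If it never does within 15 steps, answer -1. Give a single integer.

Step 1: cell (3,1)='T' (+4 fires, +2 burnt)
Step 2: cell (3,1)='T' (+3 fires, +4 burnt)
Step 3: cell (3,1)='F' (+3 fires, +3 burnt)
  -> target ignites at step 3
Step 4: cell (3,1)='.' (+3 fires, +3 burnt)
Step 5: cell (3,1)='.' (+3 fires, +3 burnt)
Step 6: cell (3,1)='.' (+3 fires, +3 burnt)
Step 7: cell (3,1)='.' (+2 fires, +3 burnt)
Step 8: cell (3,1)='.' (+1 fires, +2 burnt)
Step 9: cell (3,1)='.' (+1 fires, +1 burnt)
Step 10: cell (3,1)='.' (+0 fires, +1 burnt)
  fire out at step 10

3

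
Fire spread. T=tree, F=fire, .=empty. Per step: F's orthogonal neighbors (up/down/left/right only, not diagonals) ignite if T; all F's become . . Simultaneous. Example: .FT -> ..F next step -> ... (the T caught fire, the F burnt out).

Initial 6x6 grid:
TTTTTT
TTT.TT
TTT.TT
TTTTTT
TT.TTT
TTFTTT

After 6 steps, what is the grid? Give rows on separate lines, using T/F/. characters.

Step 1: 2 trees catch fire, 1 burn out
  TTTTTT
  TTT.TT
  TTT.TT
  TTTTTT
  TT.TTT
  TF.FTT
Step 2: 4 trees catch fire, 2 burn out
  TTTTTT
  TTT.TT
  TTT.TT
  TTTTTT
  TF.FTT
  F...FT
Step 3: 5 trees catch fire, 4 burn out
  TTTTTT
  TTT.TT
  TTT.TT
  TFTFTT
  F...FT
  .....F
Step 4: 5 trees catch fire, 5 burn out
  TTTTTT
  TTT.TT
  TFT.TT
  F.F.FT
  .....F
  ......
Step 5: 5 trees catch fire, 5 burn out
  TTTTTT
  TFT.TT
  F.F.FT
  .....F
  ......
  ......
Step 6: 5 trees catch fire, 5 burn out
  TFTTTT
  F.F.FT
  .....F
  ......
  ......
  ......

TFTTTT
F.F.FT
.....F
......
......
......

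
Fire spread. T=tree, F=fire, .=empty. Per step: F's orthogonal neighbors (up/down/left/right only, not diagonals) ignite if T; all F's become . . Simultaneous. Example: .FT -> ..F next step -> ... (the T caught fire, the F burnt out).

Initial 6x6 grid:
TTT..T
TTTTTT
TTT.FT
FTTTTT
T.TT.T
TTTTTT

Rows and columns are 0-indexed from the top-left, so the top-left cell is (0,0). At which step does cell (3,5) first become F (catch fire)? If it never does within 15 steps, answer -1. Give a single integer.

Step 1: cell (3,5)='T' (+6 fires, +2 burnt)
Step 2: cell (3,5)='F' (+8 fires, +6 burnt)
  -> target ignites at step 2
Step 3: cell (3,5)='.' (+9 fires, +8 burnt)
Step 4: cell (3,5)='.' (+5 fires, +9 burnt)
Step 5: cell (3,5)='.' (+1 fires, +5 burnt)
Step 6: cell (3,5)='.' (+0 fires, +1 burnt)
  fire out at step 6

2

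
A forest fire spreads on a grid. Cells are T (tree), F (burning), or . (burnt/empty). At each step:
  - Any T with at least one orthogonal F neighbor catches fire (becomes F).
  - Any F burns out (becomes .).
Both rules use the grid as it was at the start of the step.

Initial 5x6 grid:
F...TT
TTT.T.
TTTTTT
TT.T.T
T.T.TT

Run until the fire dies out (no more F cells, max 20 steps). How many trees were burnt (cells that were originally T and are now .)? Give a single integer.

Step 1: +1 fires, +1 burnt (F count now 1)
Step 2: +2 fires, +1 burnt (F count now 2)
Step 3: +3 fires, +2 burnt (F count now 3)
Step 4: +3 fires, +3 burnt (F count now 3)
Step 5: +1 fires, +3 burnt (F count now 1)
Step 6: +2 fires, +1 burnt (F count now 2)
Step 7: +2 fires, +2 burnt (F count now 2)
Step 8: +2 fires, +2 burnt (F count now 2)
Step 9: +2 fires, +2 burnt (F count now 2)
Step 10: +1 fires, +2 burnt (F count now 1)
Step 11: +0 fires, +1 burnt (F count now 0)
Fire out after step 11
Initially T: 20, now '.': 29
Total burnt (originally-T cells now '.'): 19

Answer: 19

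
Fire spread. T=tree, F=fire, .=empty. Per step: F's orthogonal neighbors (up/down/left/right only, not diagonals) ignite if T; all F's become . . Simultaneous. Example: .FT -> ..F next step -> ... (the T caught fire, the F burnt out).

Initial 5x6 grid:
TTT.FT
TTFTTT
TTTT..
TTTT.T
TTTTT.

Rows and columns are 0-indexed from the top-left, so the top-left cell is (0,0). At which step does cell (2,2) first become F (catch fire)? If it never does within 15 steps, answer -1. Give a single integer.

Step 1: cell (2,2)='F' (+6 fires, +2 burnt)
  -> target ignites at step 1
Step 2: cell (2,2)='.' (+6 fires, +6 burnt)
Step 3: cell (2,2)='.' (+5 fires, +6 burnt)
Step 4: cell (2,2)='.' (+3 fires, +5 burnt)
Step 5: cell (2,2)='.' (+2 fires, +3 burnt)
Step 6: cell (2,2)='.' (+0 fires, +2 burnt)
  fire out at step 6

1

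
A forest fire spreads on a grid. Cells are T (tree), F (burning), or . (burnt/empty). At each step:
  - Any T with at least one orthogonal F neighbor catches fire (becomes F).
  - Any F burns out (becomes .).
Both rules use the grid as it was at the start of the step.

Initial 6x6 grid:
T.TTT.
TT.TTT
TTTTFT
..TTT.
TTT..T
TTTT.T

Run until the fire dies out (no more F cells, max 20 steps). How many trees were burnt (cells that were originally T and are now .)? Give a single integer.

Answer: 24

Derivation:
Step 1: +4 fires, +1 burnt (F count now 4)
Step 2: +5 fires, +4 burnt (F count now 5)
Step 3: +3 fires, +5 burnt (F count now 3)
Step 4: +4 fires, +3 burnt (F count now 4)
Step 5: +3 fires, +4 burnt (F count now 3)
Step 6: +4 fires, +3 burnt (F count now 4)
Step 7: +1 fires, +4 burnt (F count now 1)
Step 8: +0 fires, +1 burnt (F count now 0)
Fire out after step 8
Initially T: 26, now '.': 34
Total burnt (originally-T cells now '.'): 24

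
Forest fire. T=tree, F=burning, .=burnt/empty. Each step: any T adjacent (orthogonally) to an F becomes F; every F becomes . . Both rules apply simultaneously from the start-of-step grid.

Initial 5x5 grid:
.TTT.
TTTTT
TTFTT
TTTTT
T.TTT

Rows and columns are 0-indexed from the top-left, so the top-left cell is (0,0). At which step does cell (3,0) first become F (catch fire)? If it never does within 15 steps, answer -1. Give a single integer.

Step 1: cell (3,0)='T' (+4 fires, +1 burnt)
Step 2: cell (3,0)='T' (+8 fires, +4 burnt)
Step 3: cell (3,0)='F' (+7 fires, +8 burnt)
  -> target ignites at step 3
Step 4: cell (3,0)='.' (+2 fires, +7 burnt)
Step 5: cell (3,0)='.' (+0 fires, +2 burnt)
  fire out at step 5

3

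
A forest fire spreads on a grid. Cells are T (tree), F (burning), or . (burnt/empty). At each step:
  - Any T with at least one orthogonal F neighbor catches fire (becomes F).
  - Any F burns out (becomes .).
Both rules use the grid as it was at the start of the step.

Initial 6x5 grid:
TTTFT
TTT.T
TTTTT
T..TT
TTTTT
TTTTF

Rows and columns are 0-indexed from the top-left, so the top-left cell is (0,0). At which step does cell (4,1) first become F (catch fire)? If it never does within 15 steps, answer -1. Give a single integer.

Step 1: cell (4,1)='T' (+4 fires, +2 burnt)
Step 2: cell (4,1)='T' (+6 fires, +4 burnt)
Step 3: cell (4,1)='T' (+7 fires, +6 burnt)
Step 4: cell (4,1)='F' (+5 fires, +7 burnt)
  -> target ignites at step 4
Step 5: cell (4,1)='.' (+2 fires, +5 burnt)
Step 6: cell (4,1)='.' (+1 fires, +2 burnt)
Step 7: cell (4,1)='.' (+0 fires, +1 burnt)
  fire out at step 7

4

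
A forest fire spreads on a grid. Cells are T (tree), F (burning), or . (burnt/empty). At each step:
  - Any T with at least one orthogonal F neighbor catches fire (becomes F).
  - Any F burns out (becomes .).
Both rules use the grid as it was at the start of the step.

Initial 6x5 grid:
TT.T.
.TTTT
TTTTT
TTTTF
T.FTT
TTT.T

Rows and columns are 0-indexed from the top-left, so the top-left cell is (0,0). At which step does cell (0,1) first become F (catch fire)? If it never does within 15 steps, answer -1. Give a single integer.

Step 1: cell (0,1)='T' (+6 fires, +2 burnt)
Step 2: cell (0,1)='T' (+6 fires, +6 burnt)
Step 3: cell (0,1)='T' (+5 fires, +6 burnt)
Step 4: cell (0,1)='T' (+4 fires, +5 burnt)
Step 5: cell (0,1)='F' (+1 fires, +4 burnt)
  -> target ignites at step 5
Step 6: cell (0,1)='.' (+1 fires, +1 burnt)
Step 7: cell (0,1)='.' (+0 fires, +1 burnt)
  fire out at step 7

5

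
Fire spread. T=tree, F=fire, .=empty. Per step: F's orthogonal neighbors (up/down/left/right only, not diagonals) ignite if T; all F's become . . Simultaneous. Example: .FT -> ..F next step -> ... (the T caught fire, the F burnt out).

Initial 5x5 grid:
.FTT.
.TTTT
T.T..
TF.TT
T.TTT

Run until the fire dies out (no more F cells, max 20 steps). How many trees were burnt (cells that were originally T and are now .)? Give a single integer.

Answer: 10

Derivation:
Step 1: +3 fires, +2 burnt (F count now 3)
Step 2: +4 fires, +3 burnt (F count now 4)
Step 3: +2 fires, +4 burnt (F count now 2)
Step 4: +1 fires, +2 burnt (F count now 1)
Step 5: +0 fires, +1 burnt (F count now 0)
Fire out after step 5
Initially T: 15, now '.': 20
Total burnt (originally-T cells now '.'): 10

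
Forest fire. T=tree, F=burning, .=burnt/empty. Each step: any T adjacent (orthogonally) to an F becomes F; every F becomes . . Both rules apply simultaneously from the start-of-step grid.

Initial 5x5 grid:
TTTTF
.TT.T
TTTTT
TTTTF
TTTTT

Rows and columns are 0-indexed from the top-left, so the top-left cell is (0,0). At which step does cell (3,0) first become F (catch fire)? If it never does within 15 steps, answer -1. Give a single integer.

Step 1: cell (3,0)='T' (+5 fires, +2 burnt)
Step 2: cell (3,0)='T' (+4 fires, +5 burnt)
Step 3: cell (3,0)='T' (+5 fires, +4 burnt)
Step 4: cell (3,0)='F' (+5 fires, +5 burnt)
  -> target ignites at step 4
Step 5: cell (3,0)='.' (+2 fires, +5 burnt)
Step 6: cell (3,0)='.' (+0 fires, +2 burnt)
  fire out at step 6

4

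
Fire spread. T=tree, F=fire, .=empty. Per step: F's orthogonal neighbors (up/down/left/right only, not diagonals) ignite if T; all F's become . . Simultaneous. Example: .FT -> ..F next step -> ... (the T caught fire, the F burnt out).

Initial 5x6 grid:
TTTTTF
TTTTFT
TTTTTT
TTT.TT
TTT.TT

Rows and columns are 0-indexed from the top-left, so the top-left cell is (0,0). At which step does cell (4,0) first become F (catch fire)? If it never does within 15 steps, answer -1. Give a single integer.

Step 1: cell (4,0)='T' (+4 fires, +2 burnt)
Step 2: cell (4,0)='T' (+5 fires, +4 burnt)
Step 3: cell (4,0)='T' (+5 fires, +5 burnt)
Step 4: cell (4,0)='T' (+5 fires, +5 burnt)
Step 5: cell (4,0)='T' (+4 fires, +5 burnt)
Step 6: cell (4,0)='T' (+2 fires, +4 burnt)
Step 7: cell (4,0)='F' (+1 fires, +2 burnt)
  -> target ignites at step 7
Step 8: cell (4,0)='.' (+0 fires, +1 burnt)
  fire out at step 8

7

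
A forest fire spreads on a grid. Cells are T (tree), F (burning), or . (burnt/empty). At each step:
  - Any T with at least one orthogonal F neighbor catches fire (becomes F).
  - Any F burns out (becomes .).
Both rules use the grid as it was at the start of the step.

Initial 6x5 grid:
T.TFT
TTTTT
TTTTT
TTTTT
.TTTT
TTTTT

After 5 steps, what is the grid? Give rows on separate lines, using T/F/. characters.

Step 1: 3 trees catch fire, 1 burn out
  T.F.F
  TTTFT
  TTTTT
  TTTTT
  .TTTT
  TTTTT
Step 2: 3 trees catch fire, 3 burn out
  T....
  TTF.F
  TTTFT
  TTTTT
  .TTTT
  TTTTT
Step 3: 4 trees catch fire, 3 burn out
  T....
  TF...
  TTF.F
  TTTFT
  .TTTT
  TTTTT
Step 4: 5 trees catch fire, 4 burn out
  T....
  F....
  TF...
  TTF.F
  .TTFT
  TTTTT
Step 5: 6 trees catch fire, 5 burn out
  F....
  .....
  F....
  TF...
  .TF.F
  TTTFT

F....
.....
F....
TF...
.TF.F
TTTFT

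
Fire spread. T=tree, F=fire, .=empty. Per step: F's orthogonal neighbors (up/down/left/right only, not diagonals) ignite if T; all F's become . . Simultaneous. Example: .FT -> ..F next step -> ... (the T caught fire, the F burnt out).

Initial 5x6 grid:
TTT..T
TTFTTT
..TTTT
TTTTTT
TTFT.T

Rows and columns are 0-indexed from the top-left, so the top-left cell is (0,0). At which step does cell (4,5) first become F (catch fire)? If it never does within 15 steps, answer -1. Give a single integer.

Step 1: cell (4,5)='T' (+7 fires, +2 burnt)
Step 2: cell (4,5)='T' (+7 fires, +7 burnt)
Step 3: cell (4,5)='T' (+5 fires, +7 burnt)
Step 4: cell (4,5)='T' (+3 fires, +5 burnt)
Step 5: cell (4,5)='F' (+1 fires, +3 burnt)
  -> target ignites at step 5
Step 6: cell (4,5)='.' (+0 fires, +1 burnt)
  fire out at step 6

5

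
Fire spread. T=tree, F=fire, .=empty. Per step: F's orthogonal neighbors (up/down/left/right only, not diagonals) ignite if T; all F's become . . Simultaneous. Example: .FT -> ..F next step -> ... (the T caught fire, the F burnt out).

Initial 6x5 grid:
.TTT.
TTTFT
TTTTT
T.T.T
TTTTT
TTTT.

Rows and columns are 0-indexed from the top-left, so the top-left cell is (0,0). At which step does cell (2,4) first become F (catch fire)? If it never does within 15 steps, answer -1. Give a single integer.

Step 1: cell (2,4)='T' (+4 fires, +1 burnt)
Step 2: cell (2,4)='F' (+4 fires, +4 burnt)
  -> target ignites at step 2
Step 3: cell (2,4)='.' (+5 fires, +4 burnt)
Step 4: cell (2,4)='.' (+3 fires, +5 burnt)
Step 5: cell (2,4)='.' (+4 fires, +3 burnt)
Step 6: cell (2,4)='.' (+3 fires, +4 burnt)
Step 7: cell (2,4)='.' (+1 fires, +3 burnt)
Step 8: cell (2,4)='.' (+0 fires, +1 burnt)
  fire out at step 8

2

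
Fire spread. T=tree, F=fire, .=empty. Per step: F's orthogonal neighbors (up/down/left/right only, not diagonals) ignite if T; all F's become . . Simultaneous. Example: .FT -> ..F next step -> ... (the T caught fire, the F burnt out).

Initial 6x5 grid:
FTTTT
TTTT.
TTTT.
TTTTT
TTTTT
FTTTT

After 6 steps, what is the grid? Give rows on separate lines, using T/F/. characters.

Step 1: 4 trees catch fire, 2 burn out
  .FTTT
  FTTT.
  TTTT.
  TTTTT
  FTTTT
  .FTTT
Step 2: 6 trees catch fire, 4 burn out
  ..FTT
  .FTT.
  FTTT.
  FTTTT
  .FTTT
  ..FTT
Step 3: 6 trees catch fire, 6 burn out
  ...FT
  ..FT.
  .FTT.
  .FTTT
  ..FTT
  ...FT
Step 4: 6 trees catch fire, 6 burn out
  ....F
  ...F.
  ..FT.
  ..FTT
  ...FT
  ....F
Step 5: 3 trees catch fire, 6 burn out
  .....
  .....
  ...F.
  ...FT
  ....F
  .....
Step 6: 1 trees catch fire, 3 burn out
  .....
  .....
  .....
  ....F
  .....
  .....

.....
.....
.....
....F
.....
.....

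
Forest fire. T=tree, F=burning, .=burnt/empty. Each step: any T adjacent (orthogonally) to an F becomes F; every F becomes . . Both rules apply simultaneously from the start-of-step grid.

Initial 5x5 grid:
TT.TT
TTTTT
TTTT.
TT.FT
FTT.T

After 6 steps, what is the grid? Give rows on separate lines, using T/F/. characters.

Step 1: 4 trees catch fire, 2 burn out
  TT.TT
  TTTTT
  TTTF.
  FT..F
  .FT.T
Step 2: 6 trees catch fire, 4 burn out
  TT.TT
  TTTFT
  FTF..
  .F...
  ..F.F
Step 3: 5 trees catch fire, 6 burn out
  TT.FT
  FTF.F
  .F...
  .....
  .....
Step 4: 3 trees catch fire, 5 burn out
  FT..F
  .F...
  .....
  .....
  .....
Step 5: 1 trees catch fire, 3 burn out
  .F...
  .....
  .....
  .....
  .....
Step 6: 0 trees catch fire, 1 burn out
  .....
  .....
  .....
  .....
  .....

.....
.....
.....
.....
.....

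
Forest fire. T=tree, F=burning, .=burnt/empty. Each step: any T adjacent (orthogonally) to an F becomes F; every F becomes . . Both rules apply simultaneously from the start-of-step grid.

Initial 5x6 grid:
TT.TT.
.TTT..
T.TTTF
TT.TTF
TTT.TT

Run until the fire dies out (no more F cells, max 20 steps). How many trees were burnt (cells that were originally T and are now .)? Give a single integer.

Answer: 14

Derivation:
Step 1: +3 fires, +2 burnt (F count now 3)
Step 2: +3 fires, +3 burnt (F count now 3)
Step 3: +2 fires, +3 burnt (F count now 2)
Step 4: +2 fires, +2 burnt (F count now 2)
Step 5: +2 fires, +2 burnt (F count now 2)
Step 6: +1 fires, +2 burnt (F count now 1)
Step 7: +1 fires, +1 burnt (F count now 1)
Step 8: +0 fires, +1 burnt (F count now 0)
Fire out after step 8
Initially T: 20, now '.': 24
Total burnt (originally-T cells now '.'): 14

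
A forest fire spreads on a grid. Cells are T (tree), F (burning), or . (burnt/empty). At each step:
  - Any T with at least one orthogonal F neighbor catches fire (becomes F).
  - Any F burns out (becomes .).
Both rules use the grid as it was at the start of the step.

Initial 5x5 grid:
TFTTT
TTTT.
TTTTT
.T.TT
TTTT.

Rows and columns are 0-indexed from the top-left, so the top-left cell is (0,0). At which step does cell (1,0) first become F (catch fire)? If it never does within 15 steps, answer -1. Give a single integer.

Step 1: cell (1,0)='T' (+3 fires, +1 burnt)
Step 2: cell (1,0)='F' (+4 fires, +3 burnt)
  -> target ignites at step 2
Step 3: cell (1,0)='.' (+5 fires, +4 burnt)
Step 4: cell (1,0)='.' (+2 fires, +5 burnt)
Step 5: cell (1,0)='.' (+4 fires, +2 burnt)
Step 6: cell (1,0)='.' (+2 fires, +4 burnt)
Step 7: cell (1,0)='.' (+0 fires, +2 burnt)
  fire out at step 7

2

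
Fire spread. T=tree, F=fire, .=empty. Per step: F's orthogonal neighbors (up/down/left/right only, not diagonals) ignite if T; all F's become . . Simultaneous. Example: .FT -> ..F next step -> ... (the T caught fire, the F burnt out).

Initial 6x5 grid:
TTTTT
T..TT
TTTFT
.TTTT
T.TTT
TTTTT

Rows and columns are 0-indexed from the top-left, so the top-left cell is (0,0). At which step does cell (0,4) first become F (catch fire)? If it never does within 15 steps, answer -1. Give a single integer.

Step 1: cell (0,4)='T' (+4 fires, +1 burnt)
Step 2: cell (0,4)='T' (+6 fires, +4 burnt)
Step 3: cell (0,4)='F' (+7 fires, +6 burnt)
  -> target ignites at step 3
Step 4: cell (0,4)='.' (+4 fires, +7 burnt)
Step 5: cell (0,4)='.' (+2 fires, +4 burnt)
Step 6: cell (0,4)='.' (+1 fires, +2 burnt)
Step 7: cell (0,4)='.' (+1 fires, +1 burnt)
Step 8: cell (0,4)='.' (+0 fires, +1 burnt)
  fire out at step 8

3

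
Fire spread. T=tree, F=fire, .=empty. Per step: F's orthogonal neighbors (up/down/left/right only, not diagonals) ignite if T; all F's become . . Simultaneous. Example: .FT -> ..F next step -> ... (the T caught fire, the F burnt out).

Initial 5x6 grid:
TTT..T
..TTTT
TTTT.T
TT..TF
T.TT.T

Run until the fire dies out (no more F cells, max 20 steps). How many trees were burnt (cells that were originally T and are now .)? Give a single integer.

Answer: 18

Derivation:
Step 1: +3 fires, +1 burnt (F count now 3)
Step 2: +1 fires, +3 burnt (F count now 1)
Step 3: +2 fires, +1 burnt (F count now 2)
Step 4: +1 fires, +2 burnt (F count now 1)
Step 5: +2 fires, +1 burnt (F count now 2)
Step 6: +2 fires, +2 burnt (F count now 2)
Step 7: +2 fires, +2 burnt (F count now 2)
Step 8: +3 fires, +2 burnt (F count now 3)
Step 9: +1 fires, +3 burnt (F count now 1)
Step 10: +1 fires, +1 burnt (F count now 1)
Step 11: +0 fires, +1 burnt (F count now 0)
Fire out after step 11
Initially T: 20, now '.': 28
Total burnt (originally-T cells now '.'): 18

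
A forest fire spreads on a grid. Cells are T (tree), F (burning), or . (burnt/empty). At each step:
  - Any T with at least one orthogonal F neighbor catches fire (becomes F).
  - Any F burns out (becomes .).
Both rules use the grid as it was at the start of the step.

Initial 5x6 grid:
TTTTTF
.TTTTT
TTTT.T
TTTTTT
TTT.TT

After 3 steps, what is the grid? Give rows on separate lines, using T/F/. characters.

Step 1: 2 trees catch fire, 1 burn out
  TTTTF.
  .TTTTF
  TTTT.T
  TTTTTT
  TTT.TT
Step 2: 3 trees catch fire, 2 burn out
  TTTF..
  .TTTF.
  TTTT.F
  TTTTTT
  TTT.TT
Step 3: 3 trees catch fire, 3 burn out
  TTF...
  .TTF..
  TTTT..
  TTTTTF
  TTT.TT

TTF...
.TTF..
TTTT..
TTTTTF
TTT.TT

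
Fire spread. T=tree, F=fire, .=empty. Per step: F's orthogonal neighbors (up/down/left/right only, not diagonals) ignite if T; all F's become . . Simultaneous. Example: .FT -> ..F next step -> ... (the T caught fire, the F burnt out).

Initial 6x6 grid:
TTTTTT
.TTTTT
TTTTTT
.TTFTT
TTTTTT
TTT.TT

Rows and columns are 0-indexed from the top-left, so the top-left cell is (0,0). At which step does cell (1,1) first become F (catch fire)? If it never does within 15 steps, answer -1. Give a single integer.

Step 1: cell (1,1)='T' (+4 fires, +1 burnt)
Step 2: cell (1,1)='T' (+7 fires, +4 burnt)
Step 3: cell (1,1)='T' (+9 fires, +7 burnt)
Step 4: cell (1,1)='F' (+8 fires, +9 burnt)
  -> target ignites at step 4
Step 5: cell (1,1)='.' (+3 fires, +8 burnt)
Step 6: cell (1,1)='.' (+1 fires, +3 burnt)
Step 7: cell (1,1)='.' (+0 fires, +1 burnt)
  fire out at step 7

4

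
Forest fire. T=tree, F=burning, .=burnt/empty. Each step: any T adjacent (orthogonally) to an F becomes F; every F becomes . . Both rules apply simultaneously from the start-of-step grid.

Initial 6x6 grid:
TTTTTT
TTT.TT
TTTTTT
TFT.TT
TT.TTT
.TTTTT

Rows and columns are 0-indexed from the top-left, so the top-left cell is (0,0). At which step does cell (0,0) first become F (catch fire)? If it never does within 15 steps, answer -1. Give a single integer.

Step 1: cell (0,0)='T' (+4 fires, +1 burnt)
Step 2: cell (0,0)='T' (+5 fires, +4 burnt)
Step 3: cell (0,0)='T' (+5 fires, +5 burnt)
Step 4: cell (0,0)='F' (+4 fires, +5 burnt)
  -> target ignites at step 4
Step 5: cell (0,0)='.' (+6 fires, +4 burnt)
Step 6: cell (0,0)='.' (+5 fires, +6 burnt)
Step 7: cell (0,0)='.' (+2 fires, +5 burnt)
Step 8: cell (0,0)='.' (+0 fires, +2 burnt)
  fire out at step 8

4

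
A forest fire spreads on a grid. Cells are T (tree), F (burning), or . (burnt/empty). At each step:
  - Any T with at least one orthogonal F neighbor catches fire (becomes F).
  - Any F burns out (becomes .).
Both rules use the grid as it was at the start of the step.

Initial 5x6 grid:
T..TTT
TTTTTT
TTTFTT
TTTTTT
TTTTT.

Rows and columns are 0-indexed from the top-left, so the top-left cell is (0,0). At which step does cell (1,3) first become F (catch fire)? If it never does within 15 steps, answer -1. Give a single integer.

Step 1: cell (1,3)='F' (+4 fires, +1 burnt)
  -> target ignites at step 1
Step 2: cell (1,3)='.' (+8 fires, +4 burnt)
Step 3: cell (1,3)='.' (+8 fires, +8 burnt)
Step 4: cell (1,3)='.' (+4 fires, +8 burnt)
Step 5: cell (1,3)='.' (+2 fires, +4 burnt)
Step 6: cell (1,3)='.' (+0 fires, +2 burnt)
  fire out at step 6

1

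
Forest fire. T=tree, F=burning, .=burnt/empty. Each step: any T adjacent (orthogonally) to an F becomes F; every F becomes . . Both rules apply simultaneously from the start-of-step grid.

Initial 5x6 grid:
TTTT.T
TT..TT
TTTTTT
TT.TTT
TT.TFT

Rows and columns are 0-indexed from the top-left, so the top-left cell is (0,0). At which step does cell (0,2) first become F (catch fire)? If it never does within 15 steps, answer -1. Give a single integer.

Step 1: cell (0,2)='T' (+3 fires, +1 burnt)
Step 2: cell (0,2)='T' (+3 fires, +3 burnt)
Step 3: cell (0,2)='T' (+3 fires, +3 burnt)
Step 4: cell (0,2)='T' (+2 fires, +3 burnt)
Step 5: cell (0,2)='T' (+2 fires, +2 burnt)
Step 6: cell (0,2)='T' (+3 fires, +2 burnt)
Step 7: cell (0,2)='T' (+4 fires, +3 burnt)
Step 8: cell (0,2)='F' (+3 fires, +4 burnt)
  -> target ignites at step 8
Step 9: cell (0,2)='.' (+1 fires, +3 burnt)
Step 10: cell (0,2)='.' (+0 fires, +1 burnt)
  fire out at step 10

8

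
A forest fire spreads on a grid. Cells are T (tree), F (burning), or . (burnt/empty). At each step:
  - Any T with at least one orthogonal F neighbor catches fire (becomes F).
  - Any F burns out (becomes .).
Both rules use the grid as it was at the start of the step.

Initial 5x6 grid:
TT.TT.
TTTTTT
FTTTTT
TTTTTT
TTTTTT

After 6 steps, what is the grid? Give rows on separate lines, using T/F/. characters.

Step 1: 3 trees catch fire, 1 burn out
  TT.TT.
  FTTTTT
  .FTTTT
  FTTTTT
  TTTTTT
Step 2: 5 trees catch fire, 3 burn out
  FT.TT.
  .FTTTT
  ..FTTT
  .FTTTT
  FTTTTT
Step 3: 5 trees catch fire, 5 burn out
  .F.TT.
  ..FTTT
  ...FTT
  ..FTTT
  .FTTTT
Step 4: 4 trees catch fire, 5 burn out
  ...TT.
  ...FTT
  ....FT
  ...FTT
  ..FTTT
Step 5: 5 trees catch fire, 4 burn out
  ...FT.
  ....FT
  .....F
  ....FT
  ...FTT
Step 6: 4 trees catch fire, 5 burn out
  ....F.
  .....F
  ......
  .....F
  ....FT

....F.
.....F
......
.....F
....FT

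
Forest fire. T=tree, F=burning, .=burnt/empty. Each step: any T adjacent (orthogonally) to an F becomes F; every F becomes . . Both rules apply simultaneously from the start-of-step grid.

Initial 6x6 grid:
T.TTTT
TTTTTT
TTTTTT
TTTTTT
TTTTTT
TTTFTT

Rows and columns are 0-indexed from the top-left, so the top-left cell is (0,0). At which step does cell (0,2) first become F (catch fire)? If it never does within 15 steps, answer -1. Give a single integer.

Step 1: cell (0,2)='T' (+3 fires, +1 burnt)
Step 2: cell (0,2)='T' (+5 fires, +3 burnt)
Step 3: cell (0,2)='T' (+6 fires, +5 burnt)
Step 4: cell (0,2)='T' (+6 fires, +6 burnt)
Step 5: cell (0,2)='T' (+6 fires, +6 burnt)
Step 6: cell (0,2)='F' (+5 fires, +6 burnt)
  -> target ignites at step 6
Step 7: cell (0,2)='.' (+2 fires, +5 burnt)
Step 8: cell (0,2)='.' (+1 fires, +2 burnt)
Step 9: cell (0,2)='.' (+0 fires, +1 burnt)
  fire out at step 9

6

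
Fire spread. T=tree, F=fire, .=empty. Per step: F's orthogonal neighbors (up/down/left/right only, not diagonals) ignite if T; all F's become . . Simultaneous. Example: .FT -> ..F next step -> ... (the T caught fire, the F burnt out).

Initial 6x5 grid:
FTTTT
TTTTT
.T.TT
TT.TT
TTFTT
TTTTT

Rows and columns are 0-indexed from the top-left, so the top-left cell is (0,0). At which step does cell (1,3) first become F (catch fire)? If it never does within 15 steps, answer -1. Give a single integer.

Step 1: cell (1,3)='T' (+5 fires, +2 burnt)
Step 2: cell (1,3)='T' (+8 fires, +5 burnt)
Step 3: cell (1,3)='T' (+8 fires, +8 burnt)
Step 4: cell (1,3)='F' (+3 fires, +8 burnt)
  -> target ignites at step 4
Step 5: cell (1,3)='.' (+1 fires, +3 burnt)
Step 6: cell (1,3)='.' (+0 fires, +1 burnt)
  fire out at step 6

4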